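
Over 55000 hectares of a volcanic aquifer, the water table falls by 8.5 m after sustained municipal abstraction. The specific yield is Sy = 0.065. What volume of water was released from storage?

ΔV ≈ 3.04 × 10^8 m³

A = 55000 hectares = 5.5 × 10^8 m²
ΔV = Sy × A × Δh = 0.065 × 5.5 × 10^8 m² × 8.5 m = 3.039 × 10^8 m³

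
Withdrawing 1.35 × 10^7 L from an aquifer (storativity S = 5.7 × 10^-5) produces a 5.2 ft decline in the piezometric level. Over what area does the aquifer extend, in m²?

A ≈ 1.49 × 10^8 m²

Δh = 5.2 ft = 1.585 m
ΔV = 1.35 × 10^7 L = 13500 m³
A = ΔV / (S × Δh) = 13500 / (5.7 × 10^-5 × 1.585) = 1.494 × 10^8 m²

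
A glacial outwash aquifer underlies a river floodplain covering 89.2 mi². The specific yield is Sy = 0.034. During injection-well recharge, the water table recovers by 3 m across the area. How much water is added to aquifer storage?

A = 89.2 mi² = 2.31 × 10^8 m²
ΔV = Sy × A × Δh = 0.034 × 2.31 × 10^8 m² × 3 m = 2.356 × 10^7 m³

ΔV ≈ 2.36 × 10^7 m³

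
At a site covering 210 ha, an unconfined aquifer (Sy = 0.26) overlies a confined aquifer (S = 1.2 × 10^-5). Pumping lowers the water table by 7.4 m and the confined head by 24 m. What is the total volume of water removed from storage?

A = 210 ha = 2.1 × 10^6 m²
Unconfined: ΔV_u = Sy × A × Δh_u = 0.26 × 2.1 × 10^6 × 7.4 = 4.04 × 10^6 m³
Confined: ΔV_c = S × A × Δh_c = 1.2 × 10^-5 × 2.1 × 10^6 × 24 = 604.8 m³
Total ΔV = 4.04 × 10^6 + 604.8 = 4.041 × 10^6 m³

ΔV ≈ 4.04 × 10^6 m³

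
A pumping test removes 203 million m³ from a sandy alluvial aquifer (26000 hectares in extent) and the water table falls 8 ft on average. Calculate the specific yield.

Sy ≈ 0.32

A = 26000 hectares = 2.6 × 10^8 m²
Δh = 8 ft = 2.438 m
ΔV = 203 million m³ = 2.03 × 10^8 m³
Sy = ΔV / (A × Δh) = 2.03 × 10^8 m³ / (2.6 × 10^8 m² × 2.438 m) = 0.3202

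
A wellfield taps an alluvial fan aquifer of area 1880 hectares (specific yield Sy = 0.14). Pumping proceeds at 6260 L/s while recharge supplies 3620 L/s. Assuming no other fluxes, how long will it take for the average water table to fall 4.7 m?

t ≈ 54.2 days

A = 1880 hectares = 1.88 × 10^7 m²
ΔV = Sy × A × Δh = 0.14 × 1.88 × 10^7 × 4.7 = 1.237 × 10^7 m³
Net withdrawal = 6260 − 3620 = 2640 L/s = 2.281 × 10^5 m³/d
t = ΔV / Q = 1.237 × 10^7 m³ / 2.281 × 10^5 m³/d = 54.23 d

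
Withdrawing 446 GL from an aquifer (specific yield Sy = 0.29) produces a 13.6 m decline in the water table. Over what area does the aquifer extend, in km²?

ΔV = 446 GL = 4.46 × 10^8 m³
A = ΔV / (Sy × Δh) = 4.46 × 10^8 / (0.29 × 13.6) = 1.131 × 10^8 m²
A = 1.131 × 10^8 m² = 113.1 km²

A ≈ 113 km²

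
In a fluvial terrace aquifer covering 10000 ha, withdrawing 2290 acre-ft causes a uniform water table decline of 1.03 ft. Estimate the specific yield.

Sy ≈ 0.09

A = 10000 ha = 1 × 10^8 m²
Δh = 1.03 ft = 0.3139 m
ΔV = 2290 acre-ft = 2.825 × 10^6 m³
Sy = ΔV / (A × Δh) = 2.825 × 10^6 m³ / (1 × 10^8 m² × 0.3139 m) = 0.08997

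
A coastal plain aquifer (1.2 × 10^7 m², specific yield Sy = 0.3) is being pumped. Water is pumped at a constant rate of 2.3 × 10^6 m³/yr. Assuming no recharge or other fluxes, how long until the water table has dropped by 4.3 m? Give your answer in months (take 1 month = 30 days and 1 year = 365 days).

ΔV = Sy × A × Δh = 0.3 × 1.2 × 10^7 × 4.3 = 1.548 × 10^7 m³
Q = 2.3 × 10^6 m³/yr = 6301 m³/d
t = ΔV / Q = 1.548 × 10^7 m³ / 6301 m³/d = 2457 d
t = 2457 d ≈ 81.89 months

t ≈ 81.9 months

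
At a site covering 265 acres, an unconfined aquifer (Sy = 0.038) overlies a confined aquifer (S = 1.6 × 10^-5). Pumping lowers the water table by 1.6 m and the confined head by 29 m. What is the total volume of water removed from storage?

A = 265 acres = 1.072 × 10^6 m²
Unconfined: ΔV_u = Sy × A × Δh_u = 0.038 × 1.072 × 10^6 × 1.6 = 65200 m³
Confined: ΔV_c = S × A × Δh_c = 1.6 × 10^-5 × 1.072 × 10^6 × 29 = 497.6 m³
Total ΔV = 65200 + 497.6 = 65700 m³

ΔV ≈ 65700 m³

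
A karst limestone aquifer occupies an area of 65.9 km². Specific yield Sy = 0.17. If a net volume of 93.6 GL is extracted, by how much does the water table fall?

Δh ≈ 8.35 m

A = 65.9 km² = 6.59 × 10^7 m²
ΔV = 93.6 GL = 9.36 × 10^7 m³
Δh = ΔV / (Sy × A) = 9.36 × 10^7 m³ / (0.17 × 6.59 × 10^7 m²) = 8.355 m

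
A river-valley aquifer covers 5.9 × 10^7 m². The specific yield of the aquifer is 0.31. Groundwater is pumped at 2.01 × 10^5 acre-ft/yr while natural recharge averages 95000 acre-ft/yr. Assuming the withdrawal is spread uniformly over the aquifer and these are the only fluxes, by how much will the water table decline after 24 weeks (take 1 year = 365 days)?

Net abstraction = 2.01 × 10^5 − 95000 = 1.06 × 10^5 acre-ft/yr
Q_net = 1.06 × 10^5 acre-ft/yr = 3.582 × 10^5 m³/d
t = 24 weeks = 168 d
ΔV = Q × t = 3.582 × 10^5 m³/d × 168 d = 6.018 × 10^7 m³
Δh = ΔV / (Sy × A) = 6.018 × 10^7 / (0.31 × 5.9 × 10^7) = 3.29 m

Δh ≈ 3.29 m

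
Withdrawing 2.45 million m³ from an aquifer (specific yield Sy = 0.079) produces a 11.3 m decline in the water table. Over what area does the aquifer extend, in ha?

A ≈ 274 ha

ΔV = 2.45 million m³ = 2.45 × 10^6 m³
A = ΔV / (Sy × Δh) = 2.45 × 10^6 / (0.079 × 11.3) = 2.744 × 10^6 m²
A = 2.744 × 10^6 m² = 274.4 ha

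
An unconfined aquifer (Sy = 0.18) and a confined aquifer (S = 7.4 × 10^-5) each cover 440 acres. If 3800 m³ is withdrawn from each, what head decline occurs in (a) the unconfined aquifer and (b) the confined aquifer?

A = 440 acres = 1.781 × 10^6 m²
Unconfined: Δh_u = ΔV/(Sy·A) = 3800/(0.18 × 1.781 × 10^6) = 0.01186 m
Confined: Δh_c = ΔV/(S·A) = 3800/(7.4 × 10^-5 × 1.781 × 10^6) = 28.84 m

Δh_u ≈ 0.0119 m; Δh_c ≈ 28.8 m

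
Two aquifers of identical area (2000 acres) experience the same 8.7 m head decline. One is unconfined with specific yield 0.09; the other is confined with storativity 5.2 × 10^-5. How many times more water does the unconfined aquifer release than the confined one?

A = 2000 acres = 8.094 × 10^6 m²
Unconfined: ΔV_u = Sy × A × Δh = 0.09 × 8.094 × 10^6 × 8.7 = 6.337 × 10^6 m³
Confined: ΔV_c = S × A × Δh = 5.2 × 10^-5 × 8.094 × 10^6 × 8.7 = 3662 m³
Ratio = ΔV_u / ΔV_c = Sy / S = 0.09 / 5.2 × 10^-5 = 1731

ΔV_u / ΔV_c ≈ 1730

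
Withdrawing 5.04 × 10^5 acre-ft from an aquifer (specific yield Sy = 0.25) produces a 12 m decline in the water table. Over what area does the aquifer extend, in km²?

ΔV = 5.04 × 10^5 acre-ft = 6.217 × 10^8 m³
A = ΔV / (Sy × Δh) = 6.217 × 10^8 / (0.25 × 12) = 2.072 × 10^8 m²
A = 2.072 × 10^8 m² = 207.2 km²

A ≈ 207 km²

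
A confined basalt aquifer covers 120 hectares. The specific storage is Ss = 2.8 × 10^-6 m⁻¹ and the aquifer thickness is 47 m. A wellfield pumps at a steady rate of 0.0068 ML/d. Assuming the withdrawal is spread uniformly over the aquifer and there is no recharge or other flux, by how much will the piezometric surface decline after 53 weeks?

Δh ≈ 16 m

S = Ss × b = 2.8 × 10^-6 m⁻¹ × 47 m = 1.316 × 10^-4
A = 120 hectares = 1.2 × 10^6 m²
Q = 0.0068 ML/d = 6.8 m³/d
t = 53 weeks = 371 d
ΔV = Q × t = 6.8 m³/d × 371 d = 2523 m³
Δh = ΔV / (S × A) = 2523 / (1.316 × 10^-4 × 1.2 × 10^6) = 15.98 m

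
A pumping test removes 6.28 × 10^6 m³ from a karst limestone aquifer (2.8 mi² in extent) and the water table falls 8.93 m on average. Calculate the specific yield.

Sy ≈ 0.097

A = 2.8 mi² = 7.252 × 10^6 m²
Sy = ΔV / (A × Δh) = 6.28 × 10^6 m³ / (7.252 × 10^6 m² × 8.93 m) = 0.09697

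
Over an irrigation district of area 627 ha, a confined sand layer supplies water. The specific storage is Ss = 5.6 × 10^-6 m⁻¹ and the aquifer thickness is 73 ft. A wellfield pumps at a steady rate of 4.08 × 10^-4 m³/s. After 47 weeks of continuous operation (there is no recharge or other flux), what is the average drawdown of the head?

b = 73 ft = 22.25 m
S = Ss × b = 5.6 × 10^-6 m⁻¹ × 22.25 m = 1.246 × 10^-4
A = 627 ha = 6.27 × 10^6 m²
Q = 4.08 × 10^-4 m³/s = 35.25 m³/d
t = 47 weeks = 329 d
ΔV = Q × t = 35.25 m³/d × 329 d = 11600 m³
Δh = ΔV / (S × A) = 11600 / (1.246 × 10^-4 × 6.27 × 10^6) = 14.84 m

Δh ≈ 14.8 m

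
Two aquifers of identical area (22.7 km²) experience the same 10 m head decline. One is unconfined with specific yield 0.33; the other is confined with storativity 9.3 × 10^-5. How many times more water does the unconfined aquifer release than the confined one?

ΔV_u / ΔV_c ≈ 3550

A = 22.7 km² = 2.27 × 10^7 m²
Unconfined: ΔV_u = Sy × A × Δh = 0.33 × 2.27 × 10^7 × 10 = 7.491 × 10^7 m³
Confined: ΔV_c = S × A × Δh = 9.3 × 10^-5 × 2.27 × 10^7 × 10 = 21110 m³
Ratio = ΔV_u / ΔV_c = Sy / S = 0.33 / 9.3 × 10^-5 = 3548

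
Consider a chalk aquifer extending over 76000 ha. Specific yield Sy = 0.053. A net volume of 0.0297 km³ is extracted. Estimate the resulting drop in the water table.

A = 76000 ha = 7.6 × 10^8 m²
ΔV = 0.0297 km³ = 2.97 × 10^7 m³
Δh = ΔV / (Sy × A) = 2.97 × 10^7 m³ / (0.053 × 7.6 × 10^8 m²) = 0.7373 m

Δh ≈ 0.737 m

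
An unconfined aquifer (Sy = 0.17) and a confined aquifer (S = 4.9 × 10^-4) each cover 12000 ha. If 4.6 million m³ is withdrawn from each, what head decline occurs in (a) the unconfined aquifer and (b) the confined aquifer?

A = 12000 ha = 1.2 × 10^8 m²
ΔV = 4.6 million m³ = 4.6 × 10^6 m³
Unconfined: Δh_u = ΔV/(Sy·A) = 4.6 × 10^6/(0.17 × 1.2 × 10^8) = 0.2255 m
Confined: Δh_c = ΔV/(S·A) = 4.6 × 10^6/(4.9 × 10^-4 × 1.2 × 10^8) = 78.23 m

Δh_u ≈ 0.225 m; Δh_c ≈ 78.2 m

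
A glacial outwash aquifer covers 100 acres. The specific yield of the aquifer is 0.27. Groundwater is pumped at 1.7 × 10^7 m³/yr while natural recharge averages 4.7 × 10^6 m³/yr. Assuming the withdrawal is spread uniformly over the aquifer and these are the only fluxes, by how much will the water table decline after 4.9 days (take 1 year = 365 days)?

A = 100 acres = 4.047 × 10^5 m²
Net abstraction = 1.7 × 10^7 − 4.7 × 10^6 = 1.23 × 10^7 m³/yr
Q_net = 1.23 × 10^7 m³/yr = 33700 m³/d
ΔV = Q × t = 33700 m³/d × 4.9 d = 1.651 × 10^5 m³
Δh = ΔV / (Sy × A) = 1.651 × 10^5 / (0.27 × 4.047 × 10^5) = 1.511 m

Δh ≈ 1.51 m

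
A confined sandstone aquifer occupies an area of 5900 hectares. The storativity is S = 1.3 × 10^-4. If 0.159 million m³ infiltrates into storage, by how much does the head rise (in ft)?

Δh ≈ 68 ft

A = 5900 hectares = 5.9 × 10^7 m²
ΔV = 0.159 million m³ = 1.59 × 10^5 m³
Δh = ΔV / (S × A) = 1.59 × 10^5 m³ / (1.3 × 10^-4 × 5.9 × 10^7 m²) = 20.73 m
Δh = 20.73 m = 68.01 ft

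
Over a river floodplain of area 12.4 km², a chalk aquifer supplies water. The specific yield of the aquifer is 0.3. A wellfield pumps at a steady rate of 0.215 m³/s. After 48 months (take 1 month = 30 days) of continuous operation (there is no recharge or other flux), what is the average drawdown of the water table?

Δh ≈ 7.19 m

A = 12.4 km² = 1.24 × 10^7 m²
Q = 0.215 m³/s = 18580 m³/d
t = 48 months = 1440 d
ΔV = Q × t = 18580 m³/d × 1440 d = 2.675 × 10^7 m³
Δh = ΔV / (Sy × A) = 2.675 × 10^7 / (0.3 × 1.24 × 10^7) = 7.191 m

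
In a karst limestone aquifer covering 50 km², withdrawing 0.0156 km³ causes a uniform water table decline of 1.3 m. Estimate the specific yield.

Sy ≈ 0.24

A = 50 km² = 5 × 10^7 m²
ΔV = 0.0156 km³ = 1.56 × 10^7 m³
Sy = ΔV / (A × Δh) = 1.56 × 10^7 m³ / (5 × 10^7 m² × 1.3 m) = 0.24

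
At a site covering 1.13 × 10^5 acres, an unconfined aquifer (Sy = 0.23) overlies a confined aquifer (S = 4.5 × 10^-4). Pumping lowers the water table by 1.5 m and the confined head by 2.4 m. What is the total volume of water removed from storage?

A = 1.13 × 10^5 acres = 4.573 × 10^8 m²
Unconfined: ΔV_u = Sy × A × Δh_u = 0.23 × 4.573 × 10^8 × 1.5 = 1.578 × 10^8 m³
Confined: ΔV_c = S × A × Δh_c = 4.5 × 10^-4 × 4.573 × 10^8 × 2.4 = 4.939 × 10^5 m³
Total ΔV = 1.578 × 10^8 + 4.939 × 10^5 = 1.583 × 10^8 m³

ΔV ≈ 1.58 × 10^8 m³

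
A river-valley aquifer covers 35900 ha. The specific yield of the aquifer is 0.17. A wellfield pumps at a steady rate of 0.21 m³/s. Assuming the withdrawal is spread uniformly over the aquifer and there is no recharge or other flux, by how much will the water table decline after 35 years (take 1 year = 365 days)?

A = 35900 ha = 3.59 × 10^8 m²
Q = 0.21 m³/s = 18140 m³/d
t = 35 years = 12780 d
ΔV = Q × t = 18140 m³/d × 12780 d = 2.318 × 10^8 m³
Δh = ΔV / (Sy × A) = 2.318 × 10^8 / (0.17 × 3.59 × 10^8) = 3.798 m

Δh ≈ 3.8 m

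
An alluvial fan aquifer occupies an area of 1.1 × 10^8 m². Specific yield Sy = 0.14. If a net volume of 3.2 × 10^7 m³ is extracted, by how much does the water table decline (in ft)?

Δh ≈ 6.82 ft

Δh = ΔV / (Sy × A) = 3.2 × 10^7 m³ / (0.14 × 1.1 × 10^8 m²) = 2.078 m
Δh = 2.078 m = 6.817 ft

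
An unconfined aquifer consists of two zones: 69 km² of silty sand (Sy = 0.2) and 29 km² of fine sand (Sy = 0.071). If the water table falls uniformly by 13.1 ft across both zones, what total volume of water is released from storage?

ΔV ≈ 6.33 × 10^7 m³

A₁ = 69 km² = 6.9 × 10^7 m²; A₂ = 29 km² = 2.9 × 10^7 m²
Δh = 13.1 ft = 3.993 m
ΔV₁ = 0.2 × 6.9 × 10^7 × 3.993 = 5.51 × 10^7 m³
ΔV₂ = 0.071 × 2.9 × 10^7 × 3.993 = 8.221 × 10^6 m³
ΔV = ΔV₁ + ΔV₂ = 6.332 × 10^7 m³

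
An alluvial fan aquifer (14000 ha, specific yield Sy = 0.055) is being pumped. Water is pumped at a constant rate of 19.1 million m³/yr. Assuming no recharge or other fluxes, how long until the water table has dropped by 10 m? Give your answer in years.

t ≈ 4.03 years

A = 14000 ha = 1.4 × 10^8 m²
ΔV = Sy × A × Δh = 0.055 × 1.4 × 10^8 × 10 = 7.7 × 10^7 m³
Q = 19.1 million m³/yr = 52330 m³/d
t = ΔV / Q = 7.7 × 10^7 m³ / 52330 m³/d = 1471 d
t = 1471 d ≈ 4.031 years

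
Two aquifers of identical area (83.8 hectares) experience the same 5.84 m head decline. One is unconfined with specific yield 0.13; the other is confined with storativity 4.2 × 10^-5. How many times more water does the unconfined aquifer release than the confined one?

A = 83.8 hectares = 8.38 × 10^5 m²
Unconfined: ΔV_u = Sy × A × Δh = 0.13 × 8.38 × 10^5 × 5.84 = 6.362 × 10^5 m³
Confined: ΔV_c = S × A × Δh = 4.2 × 10^-5 × 8.38 × 10^5 × 5.84 = 205.5 m³
Ratio = ΔV_u / ΔV_c = Sy / S = 0.13 / 4.2 × 10^-5 = 3095

ΔV_u / ΔV_c ≈ 3100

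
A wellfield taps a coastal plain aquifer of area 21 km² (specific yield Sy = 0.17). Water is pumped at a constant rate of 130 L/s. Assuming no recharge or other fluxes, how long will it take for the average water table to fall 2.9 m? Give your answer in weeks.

t ≈ 132 weeks

A = 21 km² = 2.1 × 10^7 m²
ΔV = Sy × A × Δh = 0.17 × 2.1 × 10^7 × 2.9 = 1.035 × 10^7 m³
Q = 130 L/s = 11230 m³/d
t = ΔV / Q = 1.035 × 10^7 m³ / 11230 m³/d = 921.7 d
t = 921.7 d ≈ 131.7 weeks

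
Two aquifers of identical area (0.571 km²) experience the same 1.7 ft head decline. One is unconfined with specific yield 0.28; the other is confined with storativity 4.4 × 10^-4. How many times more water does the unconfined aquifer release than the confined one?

A = 0.571 km² = 5.71 × 10^5 m²
Δh = 1.7 ft = 0.5182 m
Unconfined: ΔV_u = Sy × A × Δh = 0.28 × 5.71 × 10^5 × 0.5182 = 82840 m³
Confined: ΔV_c = S × A × Δh = 4.4 × 10^-4 × 5.71 × 10^5 × 0.5182 = 130.2 m³
Ratio = ΔV_u / ΔV_c = Sy / S = 0.28 / 4.4 × 10^-4 = 636.4

ΔV_u / ΔV_c ≈ 636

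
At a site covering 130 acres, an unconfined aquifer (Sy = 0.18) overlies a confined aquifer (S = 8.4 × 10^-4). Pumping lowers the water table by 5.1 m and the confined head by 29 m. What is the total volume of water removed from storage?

A = 130 acres = 5.261 × 10^5 m²
Unconfined: ΔV_u = Sy × A × Δh_u = 0.18 × 5.261 × 10^5 × 5.1 = 4.83 × 10^5 m³
Confined: ΔV_c = S × A × Δh_c = 8.4 × 10^-4 × 5.261 × 10^5 × 29 = 12820 m³
Total ΔV = 4.83 × 10^5 + 12820 = 4.958 × 10^5 m³

ΔV ≈ 4.96 × 10^5 m³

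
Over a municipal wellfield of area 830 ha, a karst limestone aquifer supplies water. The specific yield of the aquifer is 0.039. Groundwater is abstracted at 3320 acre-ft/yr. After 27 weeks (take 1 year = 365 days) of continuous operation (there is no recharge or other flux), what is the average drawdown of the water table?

Δh ≈ 6.55 m

A = 830 ha = 8.3 × 10^6 m²
Q = 3320 acre-ft/yr = 11220 m³/d
t = 27 weeks = 189 d
ΔV = Q × t = 11220 m³/d × 189 d = 2.121 × 10^6 m³
Δh = ΔV / (Sy × A) = 2.121 × 10^6 / (0.039 × 8.3 × 10^6) = 6.551 m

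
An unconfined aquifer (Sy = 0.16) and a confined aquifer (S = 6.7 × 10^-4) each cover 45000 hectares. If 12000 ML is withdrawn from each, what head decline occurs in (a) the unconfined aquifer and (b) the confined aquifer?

A = 45000 hectares = 4.5 × 10^8 m²
ΔV = 12000 ML = 1.2 × 10^7 m³
Unconfined: Δh_u = ΔV/(Sy·A) = 1.2 × 10^7/(0.16 × 4.5 × 10^8) = 0.1667 m
Confined: Δh_c = ΔV/(S·A) = 1.2 × 10^7/(6.7 × 10^-4 × 4.5 × 10^8) = 39.8 m

Δh_u ≈ 0.167 m; Δh_c ≈ 39.8 m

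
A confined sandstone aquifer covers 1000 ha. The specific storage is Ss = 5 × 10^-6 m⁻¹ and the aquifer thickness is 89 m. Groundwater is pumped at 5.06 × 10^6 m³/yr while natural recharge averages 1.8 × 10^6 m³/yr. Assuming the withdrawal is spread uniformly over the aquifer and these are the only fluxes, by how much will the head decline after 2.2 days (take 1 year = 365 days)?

Δh ≈ 4.42 m

S = Ss × b = 5 × 10^-6 m⁻¹ × 89 m = 4.45 × 10^-4
A = 1000 ha = 1 × 10^7 m²
Net abstraction = 5.06 × 10^6 − 1.8 × 10^6 = 3.26 × 10^6 m³/yr
Q_net = 3.26 × 10^6 m³/yr = 8932 m³/d
ΔV = Q × t = 8932 m³/d × 2.2 d = 19650 m³
Δh = ΔV / (S × A) = 19650 / (4.45 × 10^-4 × 1 × 10^7) = 4.416 m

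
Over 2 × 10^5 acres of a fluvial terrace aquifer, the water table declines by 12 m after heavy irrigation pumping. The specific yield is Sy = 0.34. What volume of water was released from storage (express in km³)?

A = 2 × 10^5 acres = 8.094 × 10^8 m²
ΔV = Sy × A × Δh = 0.34 × 8.094 × 10^8 m² × 12 m = 3.302 × 10^9 m³
ΔV = 3.302 × 10^9 m³ = 3.302 km³

ΔV ≈ 3.3 km³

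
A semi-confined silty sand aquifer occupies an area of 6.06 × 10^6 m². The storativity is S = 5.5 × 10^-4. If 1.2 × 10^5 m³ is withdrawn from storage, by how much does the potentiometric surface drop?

Δh ≈ 36 m

Δh = ΔV / (S × A) = 1.2 × 10^5 m³ / (5.5 × 10^-4 × 6.06 × 10^6 m²) = 36 m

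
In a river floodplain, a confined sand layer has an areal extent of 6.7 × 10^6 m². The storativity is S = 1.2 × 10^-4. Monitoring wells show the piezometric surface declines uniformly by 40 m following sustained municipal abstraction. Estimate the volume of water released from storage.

ΔV ≈ 32200 m³

ΔV = S × A × Δh = 1.2 × 10^-4 × 6.7 × 10^6 m² × 40 m = 32160 m³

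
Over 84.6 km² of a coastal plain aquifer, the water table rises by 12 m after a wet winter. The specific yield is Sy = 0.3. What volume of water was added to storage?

A = 84.6 km² = 8.46 × 10^7 m²
ΔV = Sy × A × Δh = 0.3 × 8.46 × 10^7 m² × 12 m = 3.046 × 10^8 m³

ΔV ≈ 3.05 × 10^8 m³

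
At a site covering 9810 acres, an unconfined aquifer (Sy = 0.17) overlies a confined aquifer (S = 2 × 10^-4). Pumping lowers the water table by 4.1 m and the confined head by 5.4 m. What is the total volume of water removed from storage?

ΔV ≈ 2.77 × 10^7 m³

A = 9810 acres = 3.97 × 10^7 m²
Unconfined: ΔV_u = Sy × A × Δh_u = 0.17 × 3.97 × 10^7 × 4.1 = 2.767 × 10^7 m³
Confined: ΔV_c = S × A × Δh_c = 2 × 10^-4 × 3.97 × 10^7 × 5.4 = 42880 m³
Total ΔV = 2.767 × 10^7 + 42880 = 2.771 × 10^7 m³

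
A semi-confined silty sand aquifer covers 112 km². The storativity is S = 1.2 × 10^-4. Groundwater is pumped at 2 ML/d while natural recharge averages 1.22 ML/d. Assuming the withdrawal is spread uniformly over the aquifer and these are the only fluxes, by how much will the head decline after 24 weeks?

Δh ≈ 9.75 m

A = 112 km² = 1.12 × 10^8 m²
Net abstraction = 2 − 1.22 = 0.78 ML/d
Q_net = 0.78 ML/d = 780 m³/d
t = 24 weeks = 168 d
ΔV = Q × t = 780 m³/d × 168 d = 1.31 × 10^5 m³
Δh = ΔV / (S × A) = 1.31 × 10^5 / (1.2 × 10^-4 × 1.12 × 10^8) = 9.75 m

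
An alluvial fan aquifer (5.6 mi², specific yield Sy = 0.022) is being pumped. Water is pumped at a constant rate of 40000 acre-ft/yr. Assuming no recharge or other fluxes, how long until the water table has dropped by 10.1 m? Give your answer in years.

t ≈ 0.0653 years

A = 5.6 mi² = 1.45 × 10^7 m²
ΔV = Sy × A × Δh = 0.022 × 1.45 × 10^7 × 10.1 = 3.223 × 10^6 m³
Q = 40000 acre-ft/yr = 1.352 × 10^5 m³/d
t = ΔV / Q = 3.223 × 10^6 m³ / 1.352 × 10^5 m³/d = 23.84 d
t = 23.84 d ≈ 0.06532 years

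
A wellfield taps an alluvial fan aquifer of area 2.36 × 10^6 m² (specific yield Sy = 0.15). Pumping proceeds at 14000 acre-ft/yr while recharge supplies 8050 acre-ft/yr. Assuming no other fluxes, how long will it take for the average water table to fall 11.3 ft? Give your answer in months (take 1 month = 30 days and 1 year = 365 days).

t ≈ 2.02 months

Δh = 11.3 ft = 3.444 m
ΔV = Sy × A × Δh = 0.15 × 2.36 × 10^6 × 3.444 = 1.219 × 10^6 m³
Net withdrawal = 14000 − 8050 = 5950 acre-ft/yr = 20110 m³/d
t = ΔV / Q = 1.219 × 10^6 m³ / 20110 m³/d = 60.64 d
t = 60.64 d ≈ 2.021 months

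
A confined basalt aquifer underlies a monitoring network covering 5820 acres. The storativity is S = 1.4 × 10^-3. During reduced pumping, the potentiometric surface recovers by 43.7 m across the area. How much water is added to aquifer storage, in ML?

ΔV ≈ 1440 ML

A = 5820 acres = 2.355 × 10^7 m²
ΔV = S × A × Δh = 0.0014 × 2.355 × 10^7 m² × 43.7 m = 1.441 × 10^6 m³
ΔV = 1.441 × 10^6 m³ = 1441 ML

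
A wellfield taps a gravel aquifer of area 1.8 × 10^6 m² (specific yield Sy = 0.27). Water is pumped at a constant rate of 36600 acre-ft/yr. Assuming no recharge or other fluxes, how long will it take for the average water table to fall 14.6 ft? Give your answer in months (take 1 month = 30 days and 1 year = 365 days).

Δh = 14.6 ft = 4.45 m
ΔV = Sy × A × Δh = 0.27 × 1.8 × 10^6 × 4.45 = 2.163 × 10^6 m³
Q = 36600 acre-ft/yr = 1.237 × 10^5 m³/d
t = ΔV / Q = 2.163 × 10^6 m³ / 1.237 × 10^5 m³/d = 17.49 d
t = 17.49 d ≈ 0.5829 months

t ≈ 0.583 months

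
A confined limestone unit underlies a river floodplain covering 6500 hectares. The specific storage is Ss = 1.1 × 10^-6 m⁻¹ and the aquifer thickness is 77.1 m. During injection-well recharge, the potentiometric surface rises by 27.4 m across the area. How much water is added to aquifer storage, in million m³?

ΔV ≈ 0.151 million m³

S = Ss × b = 1.1 × 10^-6 m⁻¹ × 77.1 m = 8.481 × 10^-5
A = 6500 hectares = 6.5 × 10^7 m²
ΔV = S × A × Δh = 8.481 × 10^-5 × 6.5 × 10^7 m² × 27.4 m = 1.51 × 10^5 m³
ΔV = 1.51 × 10^5 m³ = 0.151 million m³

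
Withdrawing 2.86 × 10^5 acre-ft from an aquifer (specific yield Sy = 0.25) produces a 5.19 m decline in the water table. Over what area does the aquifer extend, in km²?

ΔV = 2.86 × 10^5 acre-ft = 3.528 × 10^8 m³
A = ΔV / (Sy × Δh) = 3.528 × 10^8 / (0.25 × 5.19) = 2.719 × 10^8 m²
A = 2.719 × 10^8 m² = 271.9 km²

A ≈ 272 km²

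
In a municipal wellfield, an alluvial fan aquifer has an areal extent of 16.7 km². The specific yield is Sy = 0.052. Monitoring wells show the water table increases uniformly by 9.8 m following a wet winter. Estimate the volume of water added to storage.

A = 16.7 km² = 1.67 × 10^7 m²
ΔV = Sy × A × Δh = 0.052 × 1.67 × 10^7 m² × 9.8 m = 8.51 × 10^6 m³

ΔV ≈ 8.51 × 10^6 m³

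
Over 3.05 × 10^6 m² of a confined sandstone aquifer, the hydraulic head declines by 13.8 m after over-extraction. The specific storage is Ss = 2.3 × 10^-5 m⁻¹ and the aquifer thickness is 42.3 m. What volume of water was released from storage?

S = Ss × b = 2.3 × 10^-5 m⁻¹ × 42.3 m = 9.729 × 10^-4
ΔV = S × A × Δh = 9.729 × 10^-4 × 3.05 × 10^6 m² × 13.8 m = 40950 m³

ΔV ≈ 40900 m³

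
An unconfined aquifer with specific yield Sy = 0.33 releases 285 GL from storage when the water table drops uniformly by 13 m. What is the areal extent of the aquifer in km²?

A ≈ 66.4 km²

ΔV = 285 GL = 2.85 × 10^8 m³
A = ΔV / (Sy × Δh) = 2.85 × 10^8 / (0.33 × 13) = 6.643 × 10^7 m²
A = 6.643 × 10^7 m² = 66.43 km²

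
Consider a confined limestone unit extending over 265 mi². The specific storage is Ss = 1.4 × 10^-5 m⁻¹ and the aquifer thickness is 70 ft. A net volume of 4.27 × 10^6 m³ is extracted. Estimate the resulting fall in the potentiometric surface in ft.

b = 70 ft = 21.34 m
S = Ss × b = 1.4 × 10^-5 m⁻¹ × 21.34 m = 2.987 × 10^-4
A = 265 mi² = 6.863 × 10^8 m²
Δh = ΔV / (S × A) = 4.27 × 10^6 m³ / (2.987 × 10^-4 × 6.863 × 10^8 m²) = 20.83 m
Δh = 20.83 m = 68.33 ft

Δh ≈ 68.3 ft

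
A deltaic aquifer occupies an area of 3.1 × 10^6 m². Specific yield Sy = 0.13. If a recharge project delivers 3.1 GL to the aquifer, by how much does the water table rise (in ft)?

ΔV = 3.1 GL = 3.1 × 10^6 m³
Δh = ΔV / (Sy × A) = 3.1 × 10^6 m³ / (0.13 × 3.1 × 10^6 m²) = 7.692 m
Δh = 7.692 m = 25.24 ft

Δh ≈ 25.2 ft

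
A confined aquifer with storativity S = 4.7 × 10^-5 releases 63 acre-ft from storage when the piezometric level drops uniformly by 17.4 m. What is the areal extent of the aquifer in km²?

ΔV = 63 acre-ft = 77710 m³
A = ΔV / (S × Δh) = 77710 / (4.7 × 10^-5 × 17.4) = 9.502 × 10^7 m²
A = 9.502 × 10^7 m² = 95.02 km²

A ≈ 95 km²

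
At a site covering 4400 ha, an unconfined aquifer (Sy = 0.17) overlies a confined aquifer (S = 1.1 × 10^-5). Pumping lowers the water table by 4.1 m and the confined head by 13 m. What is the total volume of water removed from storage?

A = 4400 ha = 4.4 × 10^7 m²
Unconfined: ΔV_u = Sy × A × Δh_u = 0.17 × 4.4 × 10^7 × 4.1 = 3.067 × 10^7 m³
Confined: ΔV_c = S × A × Δh_c = 1.1 × 10^-5 × 4.4 × 10^7 × 13 = 6292 m³
Total ΔV = 3.067 × 10^7 + 6292 = 3.067 × 10^7 m³

ΔV ≈ 3.07 × 10^7 m³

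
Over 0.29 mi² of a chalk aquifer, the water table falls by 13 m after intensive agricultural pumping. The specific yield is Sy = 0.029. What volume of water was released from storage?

A = 0.29 mi² = 7.511 × 10^5 m²
ΔV = Sy × A × Δh = 0.029 × 7.511 × 10^5 m² × 13 m = 2.832 × 10^5 m³

ΔV ≈ 2.83 × 10^5 m³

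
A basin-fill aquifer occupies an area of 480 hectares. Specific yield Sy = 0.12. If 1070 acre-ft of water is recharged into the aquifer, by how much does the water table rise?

A = 480 hectares = 4.8 × 10^6 m²
ΔV = 1070 acre-ft = 1.32 × 10^6 m³
Δh = ΔV / (Sy × A) = 1.32 × 10^6 m³ / (0.12 × 4.8 × 10^6 m²) = 2.291 m

Δh ≈ 2.29 m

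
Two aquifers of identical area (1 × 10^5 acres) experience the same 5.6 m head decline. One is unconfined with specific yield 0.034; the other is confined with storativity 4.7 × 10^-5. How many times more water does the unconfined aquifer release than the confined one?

ΔV_u / ΔV_c ≈ 723

A = 1 × 10^5 acres = 4.047 × 10^8 m²
Unconfined: ΔV_u = Sy × A × Δh = 0.034 × 4.047 × 10^8 × 5.6 = 7.705 × 10^7 m³
Confined: ΔV_c = S × A × Δh = 4.7 × 10^-5 × 4.047 × 10^8 × 5.6 = 1.065 × 10^5 m³
Ratio = ΔV_u / ΔV_c = Sy / S = 0.034 / 4.7 × 10^-5 = 723.4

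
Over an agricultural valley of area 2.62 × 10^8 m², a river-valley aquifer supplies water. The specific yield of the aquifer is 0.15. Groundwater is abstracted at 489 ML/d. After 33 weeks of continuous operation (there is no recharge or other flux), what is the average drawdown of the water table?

Q = 489 ML/d = 4.89 × 10^5 m³/d
t = 33 weeks = 231 d
ΔV = Q × t = 4.89 × 10^5 m³/d × 231 d = 1.13 × 10^8 m³
Δh = ΔV / (Sy × A) = 1.13 × 10^8 / (0.15 × 2.62 × 10^8) = 2.874 m

Δh ≈ 2.87 m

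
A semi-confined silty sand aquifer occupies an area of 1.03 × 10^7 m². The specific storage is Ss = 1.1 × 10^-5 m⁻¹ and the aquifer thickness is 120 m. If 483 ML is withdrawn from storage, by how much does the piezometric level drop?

S = Ss × b = 1.1 × 10^-5 m⁻¹ × 120 m = 1.32 × 10^-3
ΔV = 483 ML = 4.83 × 10^5 m³
Δh = ΔV / (S × A) = 4.83 × 10^5 m³ / (0.00132 × 1.03 × 10^7 m²) = 35.53 m

Δh ≈ 35.5 m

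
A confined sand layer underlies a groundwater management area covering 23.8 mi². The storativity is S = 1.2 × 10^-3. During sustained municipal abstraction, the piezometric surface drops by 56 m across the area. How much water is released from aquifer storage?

ΔV ≈ 4.14 × 10^6 m³

A = 23.8 mi² = 6.164 × 10^7 m²
ΔV = S × A × Δh = 0.0012 × 6.164 × 10^7 m² × 56 m = 4.142 × 10^6 m³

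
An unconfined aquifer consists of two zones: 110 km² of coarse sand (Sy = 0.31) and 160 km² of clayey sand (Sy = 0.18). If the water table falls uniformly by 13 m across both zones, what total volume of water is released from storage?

A₁ = 110 km² = 1.1 × 10^8 m²; A₂ = 160 km² = 1.6 × 10^8 m²
ΔV₁ = 0.31 × 1.1 × 10^8 × 13 = 4.433 × 10^8 m³
ΔV₂ = 0.18 × 1.6 × 10^8 × 13 = 3.744 × 10^8 m³
ΔV = ΔV₁ + ΔV₂ = 8.177 × 10^8 m³

ΔV ≈ 8.18 × 10^8 m³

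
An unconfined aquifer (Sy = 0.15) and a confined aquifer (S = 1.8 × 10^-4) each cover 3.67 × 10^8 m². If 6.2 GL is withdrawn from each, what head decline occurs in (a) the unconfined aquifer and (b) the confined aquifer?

Δh_u ≈ 0.113 m; Δh_c ≈ 93.9 m

ΔV = 6.2 GL = 6.2 × 10^6 m³
Unconfined: Δh_u = ΔV/(Sy·A) = 6.2 × 10^6/(0.15 × 3.67 × 10^8) = 0.1126 m
Confined: Δh_c = ΔV/(S·A) = 6.2 × 10^6/(1.8 × 10^-4 × 3.67 × 10^8) = 93.85 m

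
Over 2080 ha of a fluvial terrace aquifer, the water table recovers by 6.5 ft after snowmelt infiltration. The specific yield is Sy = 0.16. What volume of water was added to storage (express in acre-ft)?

ΔV ≈ 5350 acre-ft

A = 2080 ha = 2.08 × 10^7 m²
Δh = 6.5 ft = 1.981 m
ΔV = Sy × A × Δh = 0.16 × 2.08 × 10^7 m² × 1.981 m = 6.593 × 10^6 m³
ΔV = 6.593 × 10^6 m³ = 5345 acre-ft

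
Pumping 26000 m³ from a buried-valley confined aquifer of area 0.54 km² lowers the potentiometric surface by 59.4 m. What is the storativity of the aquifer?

S ≈ 8.1 × 10^-4

A = 0.54 km² = 5.4 × 10^5 m²
S = ΔV / (A × Δh) = 26000 m³ / (5.4 × 10^5 m² × 59.4 m) = 8.106 × 10^-4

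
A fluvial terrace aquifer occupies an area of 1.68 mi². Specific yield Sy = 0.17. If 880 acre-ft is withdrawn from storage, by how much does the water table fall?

Δh ≈ 1.47 m

A = 1.68 mi² = 4.351 × 10^6 m²
ΔV = 880 acre-ft = 1.085 × 10^6 m³
Δh = ΔV / (Sy × A) = 1.085 × 10^6 m³ / (0.17 × 4.351 × 10^6 m²) = 1.467 m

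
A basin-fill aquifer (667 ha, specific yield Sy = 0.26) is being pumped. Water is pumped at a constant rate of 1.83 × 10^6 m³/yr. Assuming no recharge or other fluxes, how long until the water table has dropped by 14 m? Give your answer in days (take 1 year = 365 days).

t ≈ 4840 days

A = 667 ha = 6.67 × 10^6 m²
ΔV = Sy × A × Δh = 0.26 × 6.67 × 10^6 × 14 = 2.428 × 10^7 m³
Q = 1.83 × 10^6 m³/yr = 5014 m³/d
t = ΔV / Q = 2.428 × 10^7 m³ / 5014 m³/d = 4842 d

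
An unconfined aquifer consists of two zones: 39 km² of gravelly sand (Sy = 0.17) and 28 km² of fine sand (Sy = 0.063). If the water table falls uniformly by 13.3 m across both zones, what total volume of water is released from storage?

ΔV ≈ 1.12 × 10^8 m³

A₁ = 39 km² = 3.9 × 10^7 m²; A₂ = 28 km² = 2.8 × 10^7 m²
ΔV₁ = 0.17 × 3.9 × 10^7 × 13.3 = 8.818 × 10^7 m³
ΔV₂ = 0.063 × 2.8 × 10^7 × 13.3 = 2.346 × 10^7 m³
ΔV = ΔV₁ + ΔV₂ = 1.116 × 10^8 m³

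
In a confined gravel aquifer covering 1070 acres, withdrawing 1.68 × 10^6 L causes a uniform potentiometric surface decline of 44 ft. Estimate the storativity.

A = 1070 acres = 4.33 × 10^6 m²
Δh = 44 ft = 13.41 m
ΔV = 1.68 × 10^6 L = 1680 m³
S = ΔV / (A × Δh) = 1680 m³ / (4.33 × 10^6 m² × 13.41 m) = 2.893 × 10^-5

S ≈ 2.9 × 10^-5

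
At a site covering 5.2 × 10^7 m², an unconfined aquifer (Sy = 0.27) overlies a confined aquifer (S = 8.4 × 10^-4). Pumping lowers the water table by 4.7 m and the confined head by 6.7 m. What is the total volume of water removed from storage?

Unconfined: ΔV_u = Sy × A × Δh_u = 0.27 × 5.2 × 10^7 × 4.7 = 6.599 × 10^7 m³
Confined: ΔV_c = S × A × Δh_c = 8.4 × 10^-4 × 5.2 × 10^7 × 6.7 = 2.927 × 10^5 m³
Total ΔV = 6.599 × 10^7 + 2.927 × 10^5 = 6.628 × 10^7 m³

ΔV ≈ 6.63 × 10^7 m³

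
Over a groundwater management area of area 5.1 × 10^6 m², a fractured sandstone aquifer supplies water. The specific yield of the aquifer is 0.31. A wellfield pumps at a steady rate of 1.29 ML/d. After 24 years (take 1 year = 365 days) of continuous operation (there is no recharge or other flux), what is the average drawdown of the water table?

Q = 1.29 ML/d = 1290 m³/d
t = 24 years = 8760 d
ΔV = Q × t = 1290 m³/d × 8760 d = 1.13 × 10^7 m³
Δh = ΔV / (Sy × A) = 1.13 × 10^7 / (0.31 × 5.1 × 10^6) = 7.148 m

Δh ≈ 7.15 m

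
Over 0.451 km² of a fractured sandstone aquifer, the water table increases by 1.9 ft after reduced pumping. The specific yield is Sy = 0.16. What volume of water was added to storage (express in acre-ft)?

A = 0.451 km² = 4.51 × 10^5 m²
Δh = 1.9 ft = 0.5791 m
ΔV = Sy × A × Δh = 0.16 × 4.51 × 10^5 m² × 0.5791 m = 41790 m³
ΔV = 41790 m³ = 33.88 acre-ft

ΔV ≈ 33.9 acre-ft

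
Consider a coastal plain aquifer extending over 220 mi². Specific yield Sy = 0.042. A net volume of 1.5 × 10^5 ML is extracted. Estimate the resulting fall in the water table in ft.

Δh ≈ 20.6 ft

A = 220 mi² = 5.698 × 10^8 m²
ΔV = 1.5 × 10^5 ML = 1.5 × 10^8 m³
Δh = ΔV / (Sy × A) = 1.5 × 10^8 m³ / (0.042 × 5.698 × 10^8 m²) = 6.268 m
Δh = 6.268 m = 20.56 ft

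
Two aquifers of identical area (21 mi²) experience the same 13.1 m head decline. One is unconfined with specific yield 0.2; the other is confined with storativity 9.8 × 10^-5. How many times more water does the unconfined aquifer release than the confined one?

A = 21 mi² = 5.439 × 10^7 m²
Unconfined: ΔV_u = Sy × A × Δh = 0.2 × 5.439 × 10^7 × 13.1 = 1.425 × 10^8 m³
Confined: ΔV_c = S × A × Δh = 9.8 × 10^-5 × 5.439 × 10^7 × 13.1 = 69830 m³
Ratio = ΔV_u / ΔV_c = Sy / S = 0.2 / 9.8 × 10^-5 = 2041

ΔV_u / ΔV_c ≈ 2040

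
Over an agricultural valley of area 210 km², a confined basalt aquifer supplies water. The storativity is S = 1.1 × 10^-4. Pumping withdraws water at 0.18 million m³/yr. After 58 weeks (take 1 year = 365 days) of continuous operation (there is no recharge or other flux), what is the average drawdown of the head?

A = 210 km² = 2.1 × 10^8 m²
Q = 0.18 million m³/yr = 493.2 m³/d
t = 58 weeks = 406 d
ΔV = Q × t = 493.2 m³/d × 406 d = 2.002 × 10^5 m³
Δh = ΔV / (S × A) = 2.002 × 10^5 / (1.1 × 10^-4 × 2.1 × 10^8) = 8.667 m

Δh ≈ 8.67 m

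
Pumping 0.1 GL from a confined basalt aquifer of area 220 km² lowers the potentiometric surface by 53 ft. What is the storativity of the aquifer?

S ≈ 2.8 × 10^-5

A = 220 km² = 2.2 × 10^8 m²
Δh = 53 ft = 16.15 m
ΔV = 0.1 GL = 1 × 10^5 m³
S = ΔV / (A × Δh) = 1 × 10^5 m³ / (2.2 × 10^8 m² × 16.15 m) = 2.814 × 10^-5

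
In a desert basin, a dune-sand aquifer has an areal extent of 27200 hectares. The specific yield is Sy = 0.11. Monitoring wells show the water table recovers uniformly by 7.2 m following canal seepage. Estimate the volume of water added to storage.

ΔV ≈ 2.15 × 10^8 m³

A = 27200 hectares = 2.72 × 10^8 m²
ΔV = Sy × A × Δh = 0.11 × 2.72 × 10^8 m² × 7.2 m = 2.154 × 10^8 m³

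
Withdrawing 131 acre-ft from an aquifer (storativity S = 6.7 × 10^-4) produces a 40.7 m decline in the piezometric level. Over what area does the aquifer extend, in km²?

A ≈ 5.93 km²

ΔV = 131 acre-ft = 1.616 × 10^5 m³
A = ΔV / (S × Δh) = 1.616 × 10^5 / (6.7 × 10^-4 × 40.7) = 5.926 × 10^6 m²
A = 5.926 × 10^6 m² = 5.926 km²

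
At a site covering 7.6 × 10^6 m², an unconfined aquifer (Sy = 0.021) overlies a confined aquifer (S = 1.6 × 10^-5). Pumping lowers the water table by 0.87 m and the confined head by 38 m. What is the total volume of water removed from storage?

ΔV ≈ 1.43 × 10^5 m³

Unconfined: ΔV_u = Sy × A × Δh_u = 0.021 × 7.6 × 10^6 × 0.87 = 1.389 × 10^5 m³
Confined: ΔV_c = S × A × Δh_c = 1.6 × 10^-5 × 7.6 × 10^6 × 38 = 4621 m³
Total ΔV = 1.389 × 10^5 + 4621 = 1.435 × 10^5 m³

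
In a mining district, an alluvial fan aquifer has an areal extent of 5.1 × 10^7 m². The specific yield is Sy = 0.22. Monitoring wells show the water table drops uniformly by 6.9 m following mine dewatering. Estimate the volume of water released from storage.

ΔV = Sy × A × Δh = 0.22 × 5.1 × 10^7 m² × 6.9 m = 7.742 × 10^7 m³

ΔV ≈ 7.74 × 10^7 m³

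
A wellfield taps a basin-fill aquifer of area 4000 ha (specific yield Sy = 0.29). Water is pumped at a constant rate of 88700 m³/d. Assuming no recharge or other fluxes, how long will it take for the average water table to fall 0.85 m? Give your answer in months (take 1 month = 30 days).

A = 4000 ha = 4 × 10^7 m²
ΔV = Sy × A × Δh = 0.29 × 4 × 10^7 × 0.85 = 9.86 × 10^6 m³
t = ΔV / Q = 9.86 × 10^6 m³ / 88700 m³/d = 111.2 d
t = 111.2 d ≈ 3.705 months

t ≈ 3.71 months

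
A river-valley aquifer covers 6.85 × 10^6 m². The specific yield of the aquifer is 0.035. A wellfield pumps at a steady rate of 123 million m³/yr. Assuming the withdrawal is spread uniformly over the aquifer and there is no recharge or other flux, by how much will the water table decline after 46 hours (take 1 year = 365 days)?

Q = 123 million m³/yr = 3.37 × 10^5 m³/d
t = 46 hours = 1.917 d
ΔV = Q × t = 3.37 × 10^5 m³/d × 1.917 d = 6.459 × 10^5 m³
Δh = ΔV / (Sy × A) = 6.459 × 10^5 / (0.035 × 6.85 × 10^6) = 2.694 m

Δh ≈ 2.69 m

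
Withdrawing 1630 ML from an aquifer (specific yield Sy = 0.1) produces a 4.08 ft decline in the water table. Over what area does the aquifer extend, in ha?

Δh = 4.08 ft = 1.244 m
ΔV = 1630 ML = 1.63 × 10^6 m³
A = ΔV / (Sy × Δh) = 1.63 × 10^6 / (0.1 × 1.244) = 1.311 × 10^7 m²
A = 1.311 × 10^7 m² = 1311 ha

A ≈ 1310 ha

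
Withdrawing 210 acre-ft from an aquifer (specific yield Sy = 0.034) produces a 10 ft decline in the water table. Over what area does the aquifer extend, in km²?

A ≈ 2.5 km²

Δh = 10 ft = 3.048 m
ΔV = 210 acre-ft = 2.59 × 10^5 m³
A = ΔV / (Sy × Δh) = 2.59 × 10^5 / (0.034 × 3.048) = 2.5 × 10^6 m²
A = 2.5 × 10^6 m² = 2.5 km²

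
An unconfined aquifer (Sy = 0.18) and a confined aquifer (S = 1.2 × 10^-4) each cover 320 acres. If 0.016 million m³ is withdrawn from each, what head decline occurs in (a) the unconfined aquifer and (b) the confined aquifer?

Δh_u ≈ 0.0686 m; Δh_c ≈ 103 m

A = 320 acres = 1.295 × 10^6 m²
ΔV = 0.016 million m³ = 16000 m³
Unconfined: Δh_u = ΔV/(Sy·A) = 16000/(0.18 × 1.295 × 10^6) = 0.06864 m
Confined: Δh_c = ΔV/(S·A) = 16000/(1.2 × 10^-4 × 1.295 × 10^6) = 103 m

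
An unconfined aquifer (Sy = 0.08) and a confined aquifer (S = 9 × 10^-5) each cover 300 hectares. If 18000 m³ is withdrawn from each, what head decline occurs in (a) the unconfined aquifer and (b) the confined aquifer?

Δh_u ≈ 0.075 m; Δh_c ≈ 66.7 m

A = 300 hectares = 3 × 10^6 m²
Unconfined: Δh_u = ΔV/(Sy·A) = 18000/(0.08 × 3 × 10^6) = 0.075 m
Confined: Δh_c = ΔV/(S·A) = 18000/(9 × 10^-5 × 3 × 10^6) = 66.67 m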